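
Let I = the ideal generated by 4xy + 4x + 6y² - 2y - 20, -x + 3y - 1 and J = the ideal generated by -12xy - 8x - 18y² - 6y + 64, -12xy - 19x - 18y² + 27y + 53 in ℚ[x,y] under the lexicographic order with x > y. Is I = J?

Since reduced Gröbner bases are canonical representatives of ideals under a given ordering, it suffices to compute and compare them.
Buchberger on the first generating set:
f_1 = 4xy + 4x + 6y² - 2y - 20, LT = xy.
f_2 = -x + 3y - 1, LT = x.

S(f_1,f_2): lcm = xy. S = x + 9/2y² - 3/2y - 5.
  reduce S modulo (f_1, f_2):
  remainder 9/2y² + 3/2y - 6 ≠ 0; add g_3 = 9/2y² + 3/2y - 6 to the basis.

The other S-polynomials (S(f_1,g_3), S(f_2,g_3)) all reduce to 0 modulo the current basis, so we have a Gröbner basis.
Inter-reduce: drop elements whose leading term is divisible by another's, tail-reduce, and make monic.
Reduced Gröbner basis: {x - 3y + 1, y² + ⅓y - 4/3}.

Buchberger on the second generating set:
h_1 = -12xy - 8x - 18y² - 6y + 64, LT = xy.
h_2 = -12xy - 19x - 18y² + 27y + 53, LT = xy.

S(h_1,h_2): lcm = xy. S = -11/12x + 11/4y - 11/12.
  reduce S modulo (h_1, h_2):
  remainder -11/12x + 11/4y - 11/12 ≠ 0; add k_3 = -11/12x + 11/4y - 11/12 to the basis.

S(h_1,k_3): lcm = xy. S = ⅔x + 9/2y² - ½y - 16/3.
  reduce S modulo (h_1, h_2, k_3):
  remainder 9/2y² + 3/2y - 6 ≠ 0; add k_4 = 9/2y² + 3/2y - 6 to the basis.

The other S-polynomials (S(h_2,k_3), S(h_1,k_4), S(h_2,k_4), S(k_3,k_4)) all reduce to 0 modulo the current basis, so we have a Gröbner basis.
Inter-reduce: drop elements whose leading term is divisible by another's, tail-reduce, and make monic.
Reduced Gröbner basis: {x - 3y + 1, y² + ⅓y - 4/3}.

These coincide, so the ideals are equal.

Yes, the ideals are equal.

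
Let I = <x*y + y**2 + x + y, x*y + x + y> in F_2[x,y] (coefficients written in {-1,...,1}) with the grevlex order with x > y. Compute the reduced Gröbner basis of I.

f_1 = x*y + y**2 + x + y, LT = x*y.
f_2 = x*y + x + y, LT = x*y.

S(f_1,f_2): lcm = x*y. S = y**2.
  leading term y**2: no divisor's leading term divides it; move y**2 to the remainder.
  remainder y**2 ≠ 0; add g_3 = y**2 to the basis.

S(f_1,g_3): lcm = x*y**2. S = y**3 + x*y + y**2.
  leading term y**3: subtract (y)·g_3 from y**3 + x*y + y**2 → x*y + y**2
  leading term x*y: subtract (1)·f_1 from x*y + y**2 → x + y
  leading term x: no divisor's leading term divides it; move x to the remainder.
  leading term y: no divisor's leading term divides it; move y to the remainder.
  remainder x + y ≠ 0; add g_4 = x + y to the basis.

The other S-polynomials (S(f_2,g_3), S(f_1,g_4), S(f_2,g_4), S(g_3,g_4)) all reduce to 0 modulo the current basis, so we have a Gröbner basis.
Inter-reduce: drop elements whose leading term is divisible by another's, tail-reduce, and make monic.

G = {y**2, x + y}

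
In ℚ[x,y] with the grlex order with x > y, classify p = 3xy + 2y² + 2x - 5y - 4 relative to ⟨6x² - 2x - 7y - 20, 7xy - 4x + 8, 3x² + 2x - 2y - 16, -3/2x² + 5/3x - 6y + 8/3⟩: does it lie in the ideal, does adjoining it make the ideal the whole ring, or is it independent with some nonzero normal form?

3xy + 2y² + 2x - 5y - 4 lies in I (it reduces to 0).

First compute the reduced Gröbner basis of I by Buchberger's algorithm.
f_1 = 6x² - 2x - 7y - 20, LT = x².
f_2 = 7xy - 4x + 8, LT = xy.
f_3 = 3x² + 2x - 2y - 16, LT = x².
f_4 = -3/2x² + 5/3x - 6y + 8/3, LT = x².

S(f_1,f_2): lcm = x²y. S = 4/7x² - ⅓xy - 7/6y² - 8/7x - 10/3y.
  leading term x²: subtract (2/21)·f_1 from 4/7x² - ⅓xy - 7/6y² - 8/7x - 10/3y → -⅓xy - 7/6y² - 20/21x - 8/3y + 40/21
  leading term xy: subtract (-1/21)·f_2 from -⅓xy - 7/6y² - 20/21x - 8/3y + 40/21 → -7/6y² - 8/7x - 8/3y + 16/7
  leading term y²: no divisor's leading term divides it; move -7/6y² to the remainder.
  leading term x: no divisor's leading term divides it; move -8/7x to the remainder.
  leading term y: no divisor's leading term divides it; move -8/3y to the remainder.
  leading term 1: no divisor's leading term divides it; move 16/7 to the remainder.
  remainder -7/6y² - 8/7x - 8/3y + 16/7 ≠ 0; add h_5 = -7/6y² - 8/7x - 8/3y + 16/7 to the basis.

S(f_1,f_3): lcm = x². S = -x - ½y + 2.
  leading term x: no divisor's leading term divides it; move -x to the remainder.
  leading term y: no divisor's leading term divides it; move -½y to the remainder.
  leading term 1: no divisor's leading term divides it; move 2 to the remainder.
  remainder -x - ½y + 2 ≠ 0; add h_6 = -x - ½y + 2 to the basis.

S(f_1,f_4): lcm = x². S = 7/9x - 31/6y - 14/9.
  leading term x: subtract (-7/9)·h_6 from 7/9x - 31/6y - 14/9 → -50/9y
  leading term y: no divisor's leading term divides it; move -50/9y to the remainder.
  remainder -50/9y ≠ 0; add h_7 = -50/9y to the basis.

The other S-polynomials (S(f_2,f_3), S(f_2,f_4), S(f_3,f_4), S(f_1,h_5), S(f_2,h_5), S(f_3,h_5), S(f_4,h_5), S(f_1,h_6), S(f_2,h_6), S(f_3,h_6), S(f_4,h_6), S(h_5,h_6), S(f_1,h_7), S(f_2,h_7), S(f_3,h_7), S(f_4,h_7), S(h_5,h_7), S(h_6,h_7)) all reduce to 0 modulo the current basis, so we have a Gröbner basis.
Inter-reduce: drop elements whose leading term is divisible by another's, tail-reduce, and make monic.
Reduced Gröbner basis: {x - 2, y}.
Label its elements g_1 = x - 2, g_2 = y.

Reduce p = 3xy + 2y² + 2x - 5y - 4 modulo G:
  leading term xy: subtract (3y)·g_1 from 3xy + 2y² + 2x - 5y - 4 → 2y² + 2x + y - 4
  leading term y²: subtract (2y)·g_2 from 2y² + 2x + y - 4 → 2x + y - 4
  leading term x: subtract (2)·g_1 from 2x + y - 4 → y
  leading term y: subtract (1)·g_2 from y → 0
  normal form = 0.
Since the normal form is 0, p ∈ I.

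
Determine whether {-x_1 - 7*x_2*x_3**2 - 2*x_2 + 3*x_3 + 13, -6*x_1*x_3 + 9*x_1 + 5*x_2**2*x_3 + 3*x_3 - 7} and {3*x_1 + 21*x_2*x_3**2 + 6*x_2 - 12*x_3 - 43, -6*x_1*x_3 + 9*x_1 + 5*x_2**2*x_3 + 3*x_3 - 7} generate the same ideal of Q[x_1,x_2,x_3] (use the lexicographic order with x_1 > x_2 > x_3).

No, the ideals differ.

For a fixed monomial order, each ideal has a unique reduced Gröbner basis; comparing bases decides equality.
Buchberger on the first generating set:
f_1 = -x_1 - 7*x_2*x_3**2 - 2*x_2 + 3*x_3 + 13, LT = x_1.
f_2 = -6*x_1*x_3 + 9*x_1 + 5*x_2**2*x_3 + 3*x_3 - 7, LT = x_1*x_3.

S(f_1,f_2): lcm = x_1*x_3. S = 3/2*x_1 + 5/6*x_2**2*x_3 + 7*x_2*x_3**3 + 2*x_2*x_3 - 3*x_3**2 - 25/2*x_3 - 7/6.
  reduce S modulo (f_1, f_2):
  remainder 5/6*x_2**2*x_3 + 7*x_2*x_3**3 - 21/2*x_2*x_3**2 + 2*x_2*x_3 - 3*x_2 - 3*x_3**2 - 8*x_3 + 55/3 ≠ 0; add g_3 = 5/6*x_2**2*x_3 + 7*x_2*x_3**3 - 21/2*x_2*x_3**2 + 2*x_2*x_3 - 3*x_2 - 3*x_3**2 - 8*x_3 + 55/3 to the basis.

The other S-polynomials (S(f_1,g_3), S(f_2,g_3)) all reduce to 0 modulo the current basis, so we have a Gröbner basis.
Inter-reduce: drop elements whose leading term is divisible by another's, tail-reduce, and make monic.
Reduced Gröbner basis: {x_1 + 7*x_2*x_3**2 + 2*x_2 - 3*x_3 - 13, x_2**2*x_3 + 42/5*x_2*x_3**3 - 63/5*x_2*x_3**2 + 12/5*x_2*x_3 - 18/5*x_2 - 18/5*x_3**2 - 48/5*x_3 + 22}.

Buchberger on the second generating set:
h_1 = 3*x_1 + 21*x_2*x_3**2 + 6*x_2 - 12*x_3 - 43, LT = x_1.
h_2 = -6*x_1*x_3 + 9*x_1 + 5*x_2**2*x_3 + 3*x_3 - 7, LT = x_1*x_3.

S(h_1,h_2): lcm = x_1*x_3. S = 3/2*x_1 + 5/6*x_2**2*x_3 + 7*x_2*x_3**3 + 2*x_2*x_3 - 4*x_3**2 - 83/6*x_3 - 7/6.
  reduce S modulo (h_1, h_2):
  remainder 5/6*x_2**2*x_3 + 7*x_2*x_3**3 - 21/2*x_2*x_3**2 + 2*x_2*x_3 - 3*x_2 - 4*x_3**2 - 47/6*x_3 + 61/3 ≠ 0; add k_3 = 5/6*x_2**2*x_3 + 7*x_2*x_3**3 - 21/2*x_2*x_3**2 + 2*x_2*x_3 - 3*x_2 - 4*x_3**2 - 47/6*x_3 + 61/3 to the basis.

The other S-polynomials (S(h_1,k_3), S(h_2,k_3)) all reduce to 0 modulo the current basis, so we have a Gröbner basis.
Inter-reduce: drop elements whose leading term is divisible by another's, tail-reduce, and make monic.
Reduced Gröbner basis: {x_1 + 7*x_2*x_3**2 + 2*x_2 - 4*x_3 - 43/3, x_2**2*x_3 + 42/5*x_2*x_3**3 - 63/5*x_2*x_3**2 + 12/5*x_2*x_3 - 18/5*x_2 - 24/5*x_3**2 - 47/5*x_3 + 122/5}.

The bases are distinct; the ideals are different.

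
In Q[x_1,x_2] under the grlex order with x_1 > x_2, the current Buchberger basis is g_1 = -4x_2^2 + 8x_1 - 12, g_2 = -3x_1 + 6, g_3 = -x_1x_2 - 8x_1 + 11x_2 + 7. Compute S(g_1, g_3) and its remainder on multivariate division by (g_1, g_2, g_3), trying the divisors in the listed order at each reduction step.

lcm(LM(g_1), LM(g_3)) = x_1x_2^2.
S = (lcm/LT(g_1))·g_1 − (lcm/LT(g_3))·g_3 = -2x_1^2 - 8x_1x_2 + 11x_2^2 + 3x_1 + 7x_2.
Reduce S modulo (g_1, g_2, g_3) in that order:
  leading term x_1^2: subtract (2/3x_1)·g_2 from -2x_1^2 - 8x_1x_2 + 11x_2^2 + 3x_1 + 7x_2 → -8x_1x_2 + 11x_2^2 - x_1 + 7x_2
  leading term x_1x_2: subtract (8/3x_2)·g_2 from -8x_1x_2 + 11x_2^2 - x_1 + 7x_2 → 11x_2^2 - x_1 - 9x_2
  leading term x_2^2: subtract (-11/4)·g_1 from 11x_2^2 - x_1 - 9x_2 → 21x_1 - 9x_2 - 33
  leading term x_1: subtract (-7)·g_2 from 21x_1 - 9x_2 - 33 → -9x_2 + 9
  leading term x_2: no divisor's leading term divides it; move -9x_2 to the remainder.
  leading term 1: no divisor's leading term divides it; move 9 to the remainder.
The remainder -9x_2 + 9 is nonzero, so it would be added as the next basis element.
An S-polynomial is built so that the two leading terms cancel; whether anything survives reduction is exactly the Gröbner-basis criterion.

S(g_1, g_3) = -2x_1^2 - 8x_1x_2 + 11x_2^2 + 3x_1 + 7x_2; remainder on division = -9x_2 + 9.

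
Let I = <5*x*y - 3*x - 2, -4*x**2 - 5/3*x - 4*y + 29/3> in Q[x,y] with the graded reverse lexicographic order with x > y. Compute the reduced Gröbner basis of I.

G = {x**2 + 5/12*x + y - 29/12, x*y - 3/5*x - 2/5, y**2 + 2/5*x - 181/60*y + 97/60}

f_1 = 5*x*y - 3*x - 2, LT = x*y.
f_2 = -4*x**2 - 5/3*x - 4*y + 29/3, LT = x**2.

S(f_1,f_2): lcm = x**2*y. S = -3/5*x**2 - 5/12*x*y - y**2 - 2/5*x + 29/12*y.
  leading term x**2: subtract (3/20)·f_2 from -3/5*x**2 - 5/12*x*y - y**2 - 2/5*x + 29/12*y → -5/12*x*y - y**2 - 3/20*x + 181/60*y - 29/20
  leading term x*y: subtract (-1/12)·f_1 from -5/12*x*y - y**2 - 3/20*x + 181/60*y - 29/20 → -y**2 - 2/5*x + 181/60*y - 97/60
  leading term y**2: no divisor's leading term divides it; move -y**2 to the remainder.
  leading term x: no divisor's leading term divides it; move -2/5*x to the remainder.
  leading term y: no divisor's leading term divides it; move 181/60*y to the remainder.
  leading term 1: no divisor's leading term divides it; move -97/60 to the remainder.
  remainder -y**2 - 2/5*x + 181/60*y - 97/60 ≠ 0; add g_3 = -y**2 - 2/5*x + 181/60*y - 97/60 to the basis.

The other S-polynomials (S(f_1,g_3), S(f_2,g_3)) all reduce to 0 modulo the current basis, so we have a Gröbner basis.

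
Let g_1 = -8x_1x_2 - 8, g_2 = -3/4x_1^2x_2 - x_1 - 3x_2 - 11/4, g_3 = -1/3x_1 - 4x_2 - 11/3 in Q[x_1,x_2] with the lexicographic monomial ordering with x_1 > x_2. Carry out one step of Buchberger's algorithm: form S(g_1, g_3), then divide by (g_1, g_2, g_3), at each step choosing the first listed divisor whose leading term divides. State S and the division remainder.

lcm(LM(g_1), LM(g_3)) = x_1x_2.
S = (lcm/LT(g_1))·g_1 − (lcm/LT(g_3))·g_3 = -12x_2^2 - 11x_2 + 1.
Reduce S modulo (g_1, g_2, g_3) in that order:
  leading term x_2^2: no divisor's leading term divides it; move -12x_2^2 to the remainder.
  leading term x_2: no divisor's leading term divides it; move -11x_2 to the remainder.
  leading term 1: no divisor's leading term divides it; move 1 to the remainder.
The remainder -12x_2^2 - 11x_2 + 1 is nonzero, so it would be added as the next basis element.

S(g_1, g_3) = -12x_2^2 - 11x_2 + 1; remainder on division = -12x_2^2 - 11x_2 + 1.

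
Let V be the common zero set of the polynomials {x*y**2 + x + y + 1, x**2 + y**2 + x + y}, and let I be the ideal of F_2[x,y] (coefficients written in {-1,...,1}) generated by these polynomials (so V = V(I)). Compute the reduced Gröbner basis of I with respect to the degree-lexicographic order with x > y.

This is the nonlinear analogue of row-reducing a linear system.

f_1 = x*y**2 + x + y + 1, LT = x*y**2.
f_2 = x**2 + y**2 + x + y, LT = x**2.

S(f_1,f_2): lcm = x**2*y**2. S = y**4 + x*y**2 + y**3 + x**2 + x*y + x.
  leading term y**4: no divisor's leading term divides it; move y**4 to the remainder.
  leading term x*y**2: subtract (1)·f_1 from x*y**2 + y**3 + x**2 + x*y + x → y**3 + x**2 + x*y + y + 1
  leading term y**3: no divisor's leading term divides it; move y**3 to the remainder.
  leading term x**2: subtract (1)·f_2 from x**2 + x*y + y + 1 → x*y + y**2 + x + 1
  leading term x*y: no divisor's leading term divides it; move x*y to the remainder.
  leading term y**2: no divisor's leading term divides it; move y**2 to the remainder.
  leading term x: no divisor's leading term divides it; move x to the remainder.
  leading term 1: no divisor's leading term divides it; move 1 to the remainder.
  remainder y**4 + y**3 + x*y + y**2 + x + 1 ≠ 0; add g_3 = y**4 + y**3 + x*y + y**2 + x + 1 to the basis.

S(f_1,g_3): lcm = x*y**4. S = x*y**3 + x**2*y + y**3 + x**2 + y**2 + x.
  leading term x*y**3: subtract (y)·f_1 from x*y**3 + x**2*y + y**3 + x**2 + y**2 + x → x**2*y + y**3 + x**2 + x*y + x + y
  leading term x**2*y: subtract (y)·f_2 from x**2*y + y**3 + x**2 + x*y + x + y → x**2 + y**2 + x + y
  leading term x**2: subtract (1)·f_2 from x**2 + y**2 + x + y → 0
  remainder 0.

S(f_2,g_3): leading monomials are coprime, so the S-polynomial reduces to 0 (Buchberger's first criterion).
Every S-polynomial of the final basis reduces to 0, so we have a Gröbner basis.

G = {y**4 + y**3 + x*y + y**2 + x + 1, x*y**2 + x + y + 1, x**2 + y**2 + x + y}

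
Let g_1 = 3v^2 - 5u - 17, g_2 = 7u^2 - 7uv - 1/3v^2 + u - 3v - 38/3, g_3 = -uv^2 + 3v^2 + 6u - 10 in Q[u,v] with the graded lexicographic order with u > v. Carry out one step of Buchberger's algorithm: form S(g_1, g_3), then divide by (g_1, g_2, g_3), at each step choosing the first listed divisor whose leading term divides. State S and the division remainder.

S(g_1, g_3) = -5/3u^2 + 3v^2 + 1/3u - 10; remainder on division = -5/3uv + 1028/189u - 5/7v + 668/189.

lcm(LM(g_1), LM(g_3)) = uv^2.
S = (lcm/LT(g_1))·g_1 − (lcm/LT(g_3))·g_3 = -5/3u^2 + 3v^2 + 1/3u - 10.
Reduce S modulo (g_1, g_2, g_3) in that order:
  leading term u^2: subtract (-5/21)·g_2 from -5/3u^2 + 3v^2 + 1/3u - 10 → -5/3uv + 184/63v^2 + 4/7u - 5/7v - 820/63
  leading term uv: no divisor's leading term divides it; move -5/3uv to the remainder.
  leading term v^2: subtract (184/189)·g_1 from 184/63v^2 + 4/7u - 5/7v - 820/63 → 1028/189u - 5/7v + 668/189
  leading term u: no divisor's leading term divides it; move 1028/189u to the remainder.
  leading term v: no divisor's leading term divides it; move -5/7v to the remainder.
  leading term 1: no divisor's leading term divides it; move 668/189 to the remainder.
The remainder -5/3uv + 1028/189u - 5/7v + 668/189 is nonzero, so it would be added as the next basis element.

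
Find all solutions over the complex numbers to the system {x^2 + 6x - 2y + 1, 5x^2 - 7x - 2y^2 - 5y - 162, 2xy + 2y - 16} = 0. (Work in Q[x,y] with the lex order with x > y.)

{(-5, -2)}

Compute a lex Gröbner basis by Buchberger's algorithm.
f_1 = x^2 + 6x - 2y + 1, LT = x^2.
f_2 = 5x^2 - 7x - 2y^2 - 5y - 162, LT = x^2.
f_3 = 2xy + 2y - 16, LT = xy.

S(f_1,f_2): lcm = x^2. S = 37/5x + 2/5y^2 - y + 167/5.
  leading term x: no divisor's leading term divides it; move 37/5x to the remainder.
  leading term y^2: no divisor's leading term divides it; move 2/5y^2 to the remainder.
  leading term y: no divisor's leading term divides it; move -y to the remainder.
  leading term 1: no divisor's leading term divides it; move 167/5 to the remainder.
  remainder 37/5x + 2/5y^2 - y + 167/5 ≠ 0; add h_4 = 37/5x + 2/5y^2 - y + 167/5 to the basis.

S(f_1,f_3): lcm = x^2y. S = 5xy + 8x - 2y^2 + y.
  leading term xy: subtract (5/2)·f_3 from 5xy + 8x - 2y^2 + y → 8x - 2y^2 - 4y + 40
  leading term x: subtract (40/37)·h_4 from 8x - 2y^2 - 4y + 40 → -90/37y^2 - 108/37y + 144/37
  leading term y^2: no divisor's leading term divides it; move -90/37y^2 to the remainder.
  leading term y: no divisor's leading term divides it; move -108/37y to the remainder.
  leading term 1: no divisor's leading term divides it; move 144/37 to the remainder.
  remainder -90/37y^2 - 108/37y + 144/37 ≠ 0; add h_5 = -90/37y^2 - 108/37y + 144/37 to the basis.

S(f_2,f_3): lcm = x^2y. S = -12/5xy + 8x - 2/5y^3 - y^2 - 162/5y.
  leading term xy: subtract (-6/5)·f_3 from -12/5xy + 8x - 2/5y^3 - y^2 - 162/5y → 8x - 2/5y^3 - y^2 - 30y - 96/5
  leading term x: subtract (40/37)·h_4 from 8x - 2/5y^3 - y^2 - 30y - 96/5 → -2/5y^3 - 53/37y^2 - 1070/37y - 10232/185
  leading term y^3: subtract (37/225y)·h_5 from -2/5y^3 - 53/37y^2 - 1070/37y - 10232/185 → -881/925y^2 - 27342/925y - 10232/185
  leading term y^2: subtract (881/2250)·h_5 from -881/925y^2 - 27342/925y - 10232/185 → -3552/125y - 7104/125
  leading term y: no divisor's leading term divides it; move -3552/125y to the remainder.
  leading term 1: no divisor's leading term divides it; move -7104/125 to the remainder.
  remainder -3552/125y - 7104/125 ≠ 0; add h_6 = -3552/125y - 7104/125 to the basis.

S(f_1,h_4): lcm = x^2. S = -2/37xy^2 + 5/37xy + 55/37x - 2y + 1.
  leading term xy^2: subtract (-1/37y)·f_3 from -2/37xy^2 + 5/37xy + 55/37x - 2y + 1 → 5/37xy + 55/37x + 2/37y^2 - 90/37y + 1
  leading term xy: subtract (5/74)·f_3 from 5/37xy + 55/37x + 2/37y^2 - 90/37y + 1 → 55/37x + 2/37y^2 - 95/37y + 77/37
  leading term x: subtract (275/1369)·h_4 from 55/37x + 2/37y^2 - 95/37y + 77/37 → -36/1369y^2 - 3240/1369y - 6336/1369
  leading term y^2: subtract (2/185)·h_5 from -36/1369y^2 - 3240/1369y - 6336/1369 → -432/185y - 864/185
  leading term y: subtract (225/2738)·h_6 from -432/185y - 864/185 → 0
  remainder 0.

S(f_2,h_4): lcm = x^2. S = -2/37xy^2 + 5/37xy - 1094/185x - 2/5y^2 - y - 162/5.
  leading term xy^2: subtract (-1/37y)·f_3 from -2/37xy^2 + 5/37xy - 1094/185x - 2/5y^2 - y - 162/5 → 5/37xy - 1094/185x - 64/185y^2 - 53/37y - 162/5
  leading term xy: subtract (5/74)·f_3 from 5/37xy - 1094/185x - 64/185y^2 - 53/37y - 162/5 → -1094/185x - 64/185y^2 - 58/37y - 5794/185
  leading term x: subtract (-1094/1369)·h_4 from -1094/185x - 64/185y^2 - 58/37y - 5794/185 → -36/1369y^2 - 3240/1369y - 6336/1369
  leading term y^2: subtract (2/185)·h_5 from -36/1369y^2 - 3240/1369y - 6336/1369 → -432/185y - 864/185
  leading term y: subtract (225/2738)·h_6 from -432/185y - 864/185 → 0
  remainder 0.

S(f_3,h_4): lcm = xy. S = -2/37y^3 + 5/37y^2 - 130/37y - 8.
  leading term y^3: subtract (1/45y)·h_5 from -2/37y^3 + 5/37y^2 - 130/37y - 8 → 1/5y^2 - 18/5y - 8
  leading term y^2: subtract (-37/450)·h_5 from 1/5y^2 - 18/5y - 8 → -96/25y - 192/25
  leading term y: subtract (5/37)·h_6 from -96/25y - 192/25 → 0
  remainder 0.

S(f_1,h_5): leading monomials are coprime, so the S-polynomial reduces to 0 (Buchberger's first criterion).
S(f_2,h_5): leading monomials are coprime, so the S-polynomial reduces to 0 (Buchberger's first criterion).
S(f_3,h_5): lcm = xy^2. S = -6/5xy + 8/5x + y^2 - 8y.
  leading term xy: subtract (-3/5)·f_3 from -6/5xy + 8/5x + y^2 - 8y → 8/5x + y^2 - 34/5y - 48/5
  leading term x: subtract (8/37)·h_4 from 8/5x + y^2 - 34/5y - 48/5 → 169/185y^2 - 1218/185y - 3112/185
  leading term y^2: subtract (-169/450)·h_5 from 169/185y^2 - 1218/185y - 3112/185 → -192/25y - 384/25
  leading term y: subtract (10/37)·h_6 from -192/25y - 384/25 → 0
  remainder 0.

S(h_4,h_5): leading monomials are coprime, so the S-polynomial reduces to 0 (Buchberger's first criterion).
S(f_1,h_6): leading monomials are coprime, so the S-polynomial reduces to 0 (Buchberger's first criterion).
S(f_2,h_6): leading monomials are coprime, so the S-polynomial reduces to 0 (Buchberger's first criterion).
S(f_3,h_6): lcm = xy. S = -2x + y - 8.
  leading term x: subtract (-10/37)·h_4 from -2x + y - 8 → 4/37y^2 + 27/37y + 38/37
  leading term y^2: subtract (-2/45)·h_5 from 4/37y^2 + 27/37y + 38/37 → 3/5y + 6/5
  leading term y: subtract (-25/1184)·h_6 from 3/5y + 6/5 → 0
  remainder 0.

S(h_4,h_6): leading monomials are coprime, so the S-polynomial reduces to 0 (Buchberger's first criterion).
S(h_5,h_6): lcm = y^2. S = -4/5y - 8/5.
  leading term y: subtract (25/888)·h_6 from -4/5y - 8/5 → 0
  remainder 0.

Every S-polynomial of the final basis reduces to 0, so we have a Gröbner basis.
Inter-reduce: drop elements whose leading term is divisible by another's, tail-reduce, and make monic.
Reduced Gröbner basis: {x + 5, y + 2}.

A lex Gröbner basis eliminates variables successively. Here y + 2 depends only on y, with roots {-2}; lifting each root through the earlier basis elements recovers the full solutions.
  y = -2: the earlier basis element becomes x + 5 = 0, giving x = -5 — point (-5, -2).
Substituting each solution back into the original system confirms all equations vanish.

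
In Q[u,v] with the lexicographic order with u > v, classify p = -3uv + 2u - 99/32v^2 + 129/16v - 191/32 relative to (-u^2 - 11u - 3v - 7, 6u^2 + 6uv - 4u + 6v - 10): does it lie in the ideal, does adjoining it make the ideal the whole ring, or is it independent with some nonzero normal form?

First compute the reduced Gröbner basis of I by Buchberger's algorithm.
f_1 = -u^2 - 11u - 3v - 7, LT = u^2.
f_2 = 6u^2 + 6uv - 4u + 6v - 10, LT = u^2.

S(f_1,f_2): lcm = u^2. S = -uv + 35/3u + 2v + 26/3.
  leading term uv: no divisor's leading term divides it; move -uv to the remainder.
  leading term u: no divisor's leading term divides it; move 35/3u to the remainder.
  leading term v: no divisor's leading term divides it; move 2v to the remainder.
  leading term 1: no divisor's leading term divides it; move 26/3 to the remainder.
  remainder -uv + 35/3u + 2v + 26/3 ≠ 0; add h_3 = -uv + 35/3u + 2v + 26/3 to the basis.

S(f_1,h_3): lcm = u^2v. S = 35/3u^2 + 13uv + 26/3u + 3v^2 + 7v.
  leading term u^2: subtract (-35/3)·f_1 from 35/3u^2 + 13uv + 26/3u + 3v^2 + 7v → 13uv - 359/3u + 3v^2 - 28v - 245/3
  leading term uv: subtract (-13)·h_3 from 13uv - 359/3u + 3v^2 - 28v - 245/3 → 32u + 3v^2 - 2v + 31
  leading term u: no divisor's leading term divides it; move 32u to the remainder.
  leading term v^2: no divisor's leading term divides it; move 3v^2 to the remainder.
  leading term v: no divisor's leading term divides it; move -2v to the remainder.
  leading term 1: no divisor's leading term divides it; move 31 to the remainder.
  remainder 32u + 3v^2 - 2v + 31 ≠ 0; add h_4 = 32u + 3v^2 - 2v + 31 to the basis.

S(h_3,h_4): lcm = uv. S = -35/3u - 3/32v^3 + 1/16v^2 - 95/32v - 26/3.
  leading term u: subtract (-35/96)·h_4 from -35/3u - 3/32v^3 + 1/16v^2 - 95/32v - 26/3 → -3/32v^3 + 37/32v^2 - 355/96v + 253/96
  leading term v^3: no divisor's leading term divides it; move -3/32v^3 to the remainder.
  leading term v^2: no divisor's leading term divides it; move 37/32v^2 to the remainder.
  leading term v: no divisor's leading term divides it; move -355/96v to the remainder.
  leading term 1: no divisor's leading term divides it; move 253/96 to the remainder.
  remainder -3/32v^3 + 37/32v^2 - 355/96v + 253/96 ≠ 0; add h_5 = -3/32v^3 + 37/32v^2 - 355/96v + 253/96 to the basis.

The other S-polynomials (S(f_2,h_3), S(f_1,h_4), S(f_2,h_4), S(f_1,h_5), S(f_2,h_5), S(h_3,h_5), S(h_4,h_5)) all reduce to 0 modulo the current basis, so we have a Gröbner basis.
Inter-reduce: drop elements whose leading term is divisible by another's, tail-reduce, and make monic.
Reduced Gröbner basis: {u + 3/32v^2 - 1/16v + 31/32, v^3 - 37/3v^2 + 355/9v - 253/9}.
Label its elements g_1 = u + 3/32v^2 - 1/16v + 31/32, g_2 = v^3 - 37/3v^2 + 355/9v - 253/9.

Reduce p = -3uv + 2u - 99/32v^2 + 129/16v - 191/32 modulo G:
  leading term uv: subtract (-3v)·g_1 from -3uv + 2u - 99/32v^2 + 129/16v - 191/32 → 2u + 9/32v^3 - 105/32v^2 + 351/32v - 191/32
  leading term u: subtract (2)·g_1 from 2u + 9/32v^3 - 105/32v^2 + 351/32v - 191/32 → 9/32v^3 - 111/32v^2 + 355/32v - 253/32
  leading term v^3: subtract (9/32)·g_2 from 9/32v^3 - 111/32v^2 + 355/32v - 253/32 → 0
  normal form = 0.
Since the normal form is 0, p ∈ I.

-3uv + 2u - 99/32v^2 + 129/16v - 191/32 lies in I (it reduces to 0).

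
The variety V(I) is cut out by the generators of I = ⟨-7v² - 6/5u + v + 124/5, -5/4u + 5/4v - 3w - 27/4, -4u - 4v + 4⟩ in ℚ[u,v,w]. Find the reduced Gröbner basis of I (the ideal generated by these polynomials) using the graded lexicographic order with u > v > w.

G = {w² + 71/14w + 57/14, u + 6/5w + 11/5, v - 6/5w - 16/5}

f_1 = -7v² - 6/5u + v + 124/5, LT = v².
f_2 = -5/4u + 5/4v - 3w - 27/4, LT = u.
f_3 = -4u - 4v + 4, LT = u.

S(f_2,f_3): lcm = u. S = -2v + 12/5w + 32/5.
  leading term v: no divisor's leading term divides it; move -2v to the remainder.
  leading term w: no divisor's leading term divides it; move 12/5w to the remainder.
  leading term 1: no divisor's leading term divides it; move 32/5 to the remainder.
  remainder -2v + 12/5w + 32/5 ≠ 0; add g_4 = -2v + 12/5w + 32/5 to the basis.

S(f_1,g_4): lcm = v². S = 6/5vw + 6/35u + 107/35v - 124/35.
  leading term vw: subtract (-⅗w)·g_4 from 6/5vw + 6/35u + 107/35v - 124/35 → 36/25w² + 6/35u + 107/35v + 96/25w - 124/35
  leading term w²: no divisor's leading term divides it; move 36/25w² to the remainder.
  leading term u: subtract (-24/175)·f_2 from 6/35u + 107/35v + 96/25w - 124/35 → 113/35v + 24/7w - 782/175
  leading term v: subtract (-113/70)·g_4 from 113/35v + 24/7w - 782/175 → 1278/175w + 1026/175
  leading term w: no divisor's leading term divides it; move 1278/175w to the remainder.
  leading term 1: no divisor's leading term divides it; move 1026/175 to the remainder.
  remainder 36/25w² + 1278/175w + 1026/175 ≠ 0; add g_5 = 36/25w² + 1278/175w + 1026/175 to the basis.

The other S-polynomials (S(f_1,f_2), S(f_1,f_3), S(f_2,g_4), S(f_3,g_4), S(f_1,g_5), S(f_2,g_5), S(f_3,g_5), S(g_4,g_5)) all reduce to 0 modulo the current basis, so we have a Gröbner basis.
Inter-reduce: drop elements whose leading term is divisible by another's, tail-reduce, and make monic.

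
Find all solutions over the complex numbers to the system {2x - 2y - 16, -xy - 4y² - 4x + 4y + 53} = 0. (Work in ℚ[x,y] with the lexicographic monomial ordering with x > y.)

Compute a lex Gröbner basis by Buchberger's algorithm.
f_1 = 2x - 2y - 16, LT = x.
f_2 = -xy - 4x - 4y² + 4y + 53, LT = xy.

S(f_1,f_2): lcm = xy. S = -4x - 5y² - 4y + 53.
  leading term x: subtract (-2)·f_1 from -4x - 5y² - 4y + 53 → -5y² - 8y + 21
  leading term y²: no divisor's leading term divides it; move -5y² to the remainder.
  leading term y: no divisor's leading term divides it; move -8y to the remainder.
  leading term 1: no divisor's leading term divides it; move 21 to the remainder.
  remainder -5y² - 8y + 21 ≠ 0; add h_3 = -5y² - 8y + 21 to the basis.

S(f_1,h_3): leading monomials are coprime, so the S-polynomial reduces to 0 (Buchberger's first criterion).
S(f_2,h_3): lcm = xy². S = 12/5xy + 21/5x + 4y³ - 4y² - 53y.
  leading term xy: subtract (6/5y)·f_1 from 12/5xy + 21/5x + 4y³ - 4y² - 53y → 21/5x + 4y³ - 8/5y² - 169/5y
  leading term x: subtract (21/10)·f_1 from 21/5x + 4y³ - 8/5y² - 169/5y → 4y³ - 8/5y² - 148/5y + 168/5
  leading term y³: subtract (-⅘y)·h_3 from 4y³ - 8/5y² - 148/5y + 168/5 → -8y² - 64/5y + 168/5
  leading term y²: subtract (8/5)·h_3 from -8y² - 64/5y + 168/5 → 0
  remainder 0.

Every S-polynomial of the final basis reduces to 0, so we have a Gröbner basis.
Inter-reduce: drop elements whose leading term is divisible by another's, tail-reduce, and make monic.
Reduced Gröbner basis: {x - y - 8, y² + 8/5y - 21/5}.

A lex Gröbner basis eliminates variables successively. Here y² + 8/5y - 21/5 depends only on y, with roots {-3, 7/5}; lifting each root through the earlier basis elements recovers the full solutions.
  y = -3: the earlier basis element becomes x - 5 = 0, giving x = 5 — point (5, -3).
  y = 7/5: the earlier basis element becomes x - 47/5 = 0, giving x = 47/5 — point (47/5, 7/5).

{(5, -3), (47/5, 7/5)}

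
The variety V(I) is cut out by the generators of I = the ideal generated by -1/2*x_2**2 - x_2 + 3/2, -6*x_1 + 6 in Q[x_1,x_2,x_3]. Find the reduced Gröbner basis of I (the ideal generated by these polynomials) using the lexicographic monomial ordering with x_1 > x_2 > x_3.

f_1 = -1/2*x_2**2 - x_2 + 3/2, LT = x_2**2.
f_2 = -6*x_1 + 6, LT = x_1.

S(f_1,f_2): leading monomials are coprime, so the S-polynomial reduces to 0 (Buchberger's first criterion).
Every S-polynomial of the final basis reduces to 0, so we have a Gröbner basis.

G = {x_1 - 1, x_2**2 + 2*x_2 - 3}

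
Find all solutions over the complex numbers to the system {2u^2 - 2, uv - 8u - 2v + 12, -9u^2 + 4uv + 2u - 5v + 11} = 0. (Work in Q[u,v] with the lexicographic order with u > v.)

{(1, 4)}

Compute a lex Gröbner basis by Buchberger's algorithm.
f_1 = 2u^2 - 2, LT = u^2.
f_2 = uv - 8u - 2v + 12, LT = uv.
f_3 = -9u^2 + 4uv + 2u - 5v + 11, LT = u^2.

S(f_1,f_2): lcm = u^2v. S = 8u^2 + 2uv - 12u - v.
  leading term u^2: subtract (4)·f_1 from 8u^2 + 2uv - 12u - v → 2uv - 12u - v + 8
  leading term uv: subtract (2)·f_2 from 2uv - 12u - v + 8 → 4u + 3v - 16
  leading term u: no divisor's leading term divides it; move 4u to the remainder.
  leading term v: no divisor's leading term divides it; move 3v to the remainder.
  leading term 1: no divisor's leading term divides it; move -16 to the remainder.
  remainder 4u + 3v - 16 ≠ 0; add h_4 = 4u + 3v - 16 to the basis.

S(f_1,f_3): lcm = u^2. S = 4/9uv + 2/9u - 5/9v + 2/9.
  leading term uv: subtract (4/9)·f_2 from 4/9uv + 2/9u - 5/9v + 2/9 → 34/9u + 1/3v - 46/9
  leading term u: subtract (17/18)·h_4 from 34/9u + 1/3v - 46/9 → -5/2v + 10
  leading term v: no divisor's leading term divides it; move -5/2v to the remainder.
  leading term 1: no divisor's leading term divides it; move 10 to the remainder.
  remainder -5/2v + 10 ≠ 0; add h_5 = -5/2v + 10 to the basis.

The other S-polynomials (S(f_2,f_3), S(f_1,h_4), S(f_2,h_4), S(f_3,h_4), S(f_1,h_5), S(f_2,h_5), S(f_3,h_5), S(h_4,h_5)) all reduce to 0 modulo the current basis, so we have a Gröbner basis.
Inter-reduce: drop elements whose leading term is divisible by another's, tail-reduce, and make monic.
Reduced Gröbner basis: {u - 1, v - 4}.

A lex Gröbner basis eliminates variables successively. Here v - 4 depends only on v, with roots {4}; lifting each root through the earlier basis elements recovers the full solutions.
  v = 4: the earlier basis element becomes u - 1 = 0, giving u = 1 — point (1, 4).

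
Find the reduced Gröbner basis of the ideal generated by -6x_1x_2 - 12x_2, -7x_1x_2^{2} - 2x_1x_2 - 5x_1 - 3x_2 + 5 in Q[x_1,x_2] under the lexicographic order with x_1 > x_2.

G = {x_1 - \tfrac{14}{5}x_2^{2} - \tfrac{1}{5}x_2 - 1, x_2^{3} + \tfrac{1}{14}x_2^{2} + \tfrac{15}{14}x_2}

f_1 = -6x_1x_2 - 12x_2, LT = x_1x_2.
f_2 = -7x_1x_2^{2} - 2x_1x_2 - 5x_1 - 3x_2 + 5, LT = x_1x_2^{2}.

S(f_1,f_2): lcm = x_1x_2^{2}. S = -\tfrac{2}{7}x_1x_2 - \tfrac{5}{7}x_1 + 2x_2^{2} - \tfrac{3}{7}x_2 + \tfrac{5}{7}.
  leading term x_1x_2: subtract (\tfrac{1}{21})·f_1 from -\tfrac{2}{7}x_1x_2 - \tfrac{5}{7}x_1 + 2x_2^{2} - \tfrac{3}{7}x_2 + \tfrac{5}{7} → -\tfrac{5}{7}x_1 + 2x_2^{2} + \tfrac{1}{7}x_2 + \tfrac{5}{7}
  leading term x_1: no divisor's leading term divides it; move -\tfrac{5}{7}x_1 to the remainder.
  leading term x_2^{2}: no divisor's leading term divides it; move 2x_2^{2} to the remainder.
  leading term x_2: no divisor's leading term divides it; move \tfrac{1}{7}x_2 to the remainder.
  leading term 1: no divisor's leading term divides it; move \tfrac{5}{7} to the remainder.
  remainder -\tfrac{5}{7}x_1 + 2x_2^{2} + \tfrac{1}{7}x_2 + \tfrac{5}{7} ≠ 0; add g_3 = -\tfrac{5}{7}x_1 + 2x_2^{2} + \tfrac{1}{7}x_2 + \tfrac{5}{7} to the basis.

S(f_1,g_3): lcm = x_1x_2. S = \tfrac{14}{5}x_2^{3} + \tfrac{1}{5}x_2^{2} + 3x_2.
  leading term x_2^{3}: no divisor's leading term divides it; move \tfrac{14}{5}x_2^{3} to the remainder.
  leading term x_2^{2}: no divisor's leading term divides it; move \tfrac{1}{5}x_2^{2} to the remainder.
  leading term x_2: no divisor's leading term divides it; move 3x_2 to the remainder.
  remainder \tfrac{14}{5}x_2^{3} + \tfrac{1}{5}x_2^{2} + 3x_2 ≠ 0; add g_4 = \tfrac{14}{5}x_2^{3} + \tfrac{1}{5}x_2^{2} + 3x_2 to the basis.

S(f_2,g_3): lcm = x_1x_2^{2}. S = \tfrac{2}{7}x_1x_2 + \tfrac{5}{7}x_1 + \tfrac{14}{5}x_2^{4} + \tfrac{1}{5}x_2^{3} + x_2^{2} + \tfrac{3}{7}x_2 - \tfrac{5}{7}.
  leading term x_1x_2: subtract (-\tfrac{1}{21})·f_1 from \tfrac{2}{7}x_1x_2 + \tfrac{5}{7}x_1 + \tfrac{14}{5}x_2^{4} + \tfrac{1}{5}x_2^{3} + x_2^{2} + \tfrac{3}{7}x_2 - \tfrac{5}{7} → \tfrac{5}{7}x_1 + \tfrac{14}{5}x_2^{4} + \tfrac{1}{5}x_2^{3} + x_2^{2} - \tfrac{1}{7}x_2 - \tfrac{5}{7}
  leading term x_1: subtract (-1)·g_3 from \tfrac{5}{7}x_1 + \tfrac{14}{5}x_2^{4} + \tfrac{1}{5}x_2^{3} + x_2^{2} - \tfrac{1}{7}x_2 - \tfrac{5}{7} → \tfrac{14}{5}x_2^{4} + \tfrac{1}{5}x_2^{3} + 3x_2^{2}
  leading term x_2^{4}: subtract (x_2)·g_4 from \tfrac{14}{5}x_2^{4} + \tfrac{1}{5}x_2^{3} + 3x_2^{2} → 0
  remainder 0.

S(f_1,g_4): lcm = x_1x_2^{3}. S = -\tfrac{1}{14}x_1x_2^{2} - \tfrac{15}{14}x_1x_2 + 2x_2^{3}.
  leading term x_1x_2^{2}: subtract (\tfrac{1}{84}x_2)·f_1 from -\tfrac{1}{14}x_1x_2^{2} - \tfrac{15}{14}x_1x_2 + 2x_2^{3} → -\tfrac{15}{14}x_1x_2 + 2x_2^{3} + \tfrac{1}{7}x_2^{2}
  leading term x_1x_2: subtract (\tfrac{5}{28})·f_1 from -\tfrac{15}{14}x_1x_2 + 2x_2^{3} + \tfrac{1}{7}x_2^{2} → 2x_2^{3} + \tfrac{1}{7}x_2^{2} + \tfrac{15}{7}x_2
  leading term x_2^{3}: subtract (\tfrac{5}{7})·g_4 from 2x_2^{3} + \tfrac{1}{7}x_2^{2} + \tfrac{15}{7}x_2 → 0
  remainder 0.

S(f_2,g_4): lcm = x_1x_2^{3}. S = \tfrac{3}{14}x_1x_2^{2} - \tfrac{5}{14}x_1x_2 + \tfrac{3}{7}x_2^{2} - \tfrac{5}{7}x_2.
  leading term x_1x_2^{2}: subtract (-\tfrac{1}{28}x_2)·f_1 from \tfrac{3}{14}x_1x_2^{2} - \tfrac{5}{14}x_1x_2 + \tfrac{3}{7}x_2^{2} - \tfrac{5}{7}x_2 → -\tfrac{5}{14}x_1x_2 - \tfrac{5}{7}x_2
  leading term x_1x_2: subtract (\tfrac{5}{84})·f_1 from -\tfrac{5}{14}x_1x_2 - \tfrac{5}{7}x_2 → 0
  remainder 0.

S(g_3,g_4): leading monomials are coprime, so the S-polynomial reduces to 0 (Buchberger's first criterion).
Every S-polynomial of the final basis reduces to 0, so we have a Gröbner basis.
Inter-reduce: drop elements whose leading term is divisible by another's, tail-reduce, and make monic.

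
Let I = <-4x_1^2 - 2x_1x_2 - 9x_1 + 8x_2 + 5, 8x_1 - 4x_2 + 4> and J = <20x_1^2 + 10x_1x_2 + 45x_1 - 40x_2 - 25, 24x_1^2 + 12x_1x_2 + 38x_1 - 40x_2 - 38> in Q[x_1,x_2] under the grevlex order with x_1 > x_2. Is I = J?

Yes, the ideals are equal.

Equality of ideals is decidable: compute both reduced Gröbner bases (unique for the ordering) and check whether they agree.
Buchberger on the first generating set:
f_1 = -4x_1^2 - 2x_1x_2 - 9x_1 + 8x_2 + 5, LT = x_1^2.
f_2 = 8x_1 - 4x_2 + 4, LT = x_1.

S(f_1,f_2): lcm = x_1^2. S = x_1x_2 + 7/4x_1 - 2x_2 - 5/4.
  reduce S modulo (f_1, f_2):
  remainder 1/2x_2^2 - 13/8x_2 - 17/8 ≠ 0; add g_3 = 1/2x_2^2 - 13/8x_2 - 17/8 to the basis.

The other S-polynomials (S(f_1,g_3), S(f_2,g_3)) all reduce to 0 modulo the current basis, so we have a Gröbner basis.
Inter-reduce: drop elements whose leading term is divisible by another's, tail-reduce, and make monic.
Reduced Gröbner basis: {x_2^2 - 13/4x_2 - 17/4, x_1 - 1/2x_2 + 1/2}.

Buchberger on the second generating set:
h_1 = 20x_1^2 + 10x_1x_2 + 45x_1 - 40x_2 - 25, LT = x_1^2.
h_2 = 24x_1^2 + 12x_1x_2 + 38x_1 - 40x_2 - 38, LT = x_1^2.

S(h_1,h_2): lcm = x_1^2. S = 2/3x_1 - 1/3x_2 + 1/3.
  reduce S modulo (h_1, h_2):
  remainder 2/3x_1 - 1/3x_2 + 1/3 ≠ 0; add k_3 = 2/3x_1 - 1/3x_2 + 1/3 to the basis.

S(h_1,k_3): lcm = x_1^2. S = x_1x_2 + 7/4x_1 - 2x_2 - 5/4.
  reduce S modulo (h_1, h_2, k_3):
  remainder 1/2x_2^2 - 13/8x_2 - 17/8 ≠ 0; add k_4 = 1/2x_2^2 - 13/8x_2 - 17/8 to the basis.

The other S-polynomials (S(h_2,k_3), S(h_1,k_4), S(h_2,k_4), S(k_3,k_4)) all reduce to 0 modulo the current basis, so we have a Gröbner basis.
Inter-reduce: drop elements whose leading term is divisible by another's, tail-reduce, and make monic.
Reduced Gröbner basis: {x_2^2 - 13/4x_2 - 17/4, x_1 - 1/2x_2 + 1/2}.

Same reduced basis, so the two generating sets span the same ideal.
The same test decides containment: I ⊆ J iff every generator of I reduces to 0 modulo a Gröbner basis of J.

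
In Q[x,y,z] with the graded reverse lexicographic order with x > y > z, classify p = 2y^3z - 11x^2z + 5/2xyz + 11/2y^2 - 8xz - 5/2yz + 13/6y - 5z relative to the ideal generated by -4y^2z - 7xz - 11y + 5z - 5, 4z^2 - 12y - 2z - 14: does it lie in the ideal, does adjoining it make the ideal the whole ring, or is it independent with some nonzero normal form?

First compute the reduced Gröbner basis of I by Buchberger's algorithm.
f_1 = -4y^2z - 7xz - 11y + 5z - 5, LT = y^2z.
f_2 = 4z^2 - 12y - 2z - 14, LT = z^2.

S(f_1,f_2): lcm = y^2z^2. S = 3y^3 + 1/2y^2z + 7/4xz^2 + 7/2y^2 + 11/4yz - 5/4z^2 + 5/4z.
  reduce S modulo (f_1, f_2):
  remainder 3y^3 + 21/4xy + 7/2y^2 + 11/4yz + 49/8x - 41/8y + 5/4z - 5 ≠ 0; add h_3 = 3y^3 + 21/4xy + 7/2y^2 + 11/4yz + 49/8x - 41/8y + 5/4z - 5 to the basis.

The other S-polynomials (S(f_1,h_3), S(f_2,h_3)) all reduce to 0 modulo the current basis, so we have a Gröbner basis.
Inter-reduce: drop elements whose leading term is divisible by another's, tail-reduce, and make monic.
Reduced Gröbner basis: {y^3 + 7/4xy + 7/6y^2 + 11/12yz + 49/24x - 41/24y + 5/12z - 5/3, y^2z + 7/4xz + 11/4y - 5/4z + 5/4, z^2 - 3y - 1/2z - 7/2}.
Label its elements g_1 = y^3 + 7/4xy + 7/6y^2 + 11/12yz + 49/24x - 41/24y + 5/12z - 5/3, g_2 = y^2z + 7/4xz + 11/4y - 5/4z + 5/4, g_3 = z^2 - 3y - 1/2z - 7/2.

Reduce p = 2y^3z - 11x^2z + 5/2xyz + 11/2y^2 - 8xz - 5/2yz + 13/6y - 5z modulo G:
  leading term y^3z: subtract (2z)·g_1 from 2y^3z - 11x^2z + 5/2xyz + 11/2y^2 - 8xz - 5/2yz + 13/6y - 5z → -11x^2z - xyz - 7/3y^2z - 11/6yz^2 + 11/2y^2 - 145/12xz + 11/12yz - 5/6z^2 + 13/6y - 5/3z
  leading term x^2z: no divisor's leading term divides it; move -11x^2z to the remainder.
  leading term xyz: no divisor's leading term divides it; move -xyz to the remainder.
  leading term y^2z: subtract (-7/3)·g_2 from -7/3y^2z - 11/6yz^2 + 11/2y^2 - 145/12xz + 11/12yz - 5/6z^2 + 13/6y - 5/3z → -11/6yz^2 + 11/2y^2 - 8xz + 11/12yz - 5/6z^2 + 103/12y - 55/12z + 35/12
  leading term yz^2: subtract (-11/6y)·g_3 from -11/6yz^2 + 11/2y^2 - 8xz + 11/12yz - 5/6z^2 + 103/12y - 55/12z + 35/12 → -8xz - 5/6z^2 + 13/6y - 55/12z + 35/12
  leading term xz: no divisor's leading term divides it; move -8xz to the remainder.
  leading term z^2: subtract (-5/6)·g_3 from -5/6z^2 + 13/6y - 55/12z + 35/12 → -1/3y - 5z
  leading term y: no divisor's leading term divides it; move -1/3y to the remainder.
  leading term z: no divisor's leading term divides it; move -5z to the remainder.
  normal form = -11x^2z - xyz - 8xz - 1/3y - 5z.
The normal form is nonzero, so p ∉ I. Since p minus its normal form lies in I, I + (p) = I + (r) where r = -11x^2z - xyz - 8xz - 1/3y - 5z; decide whether this ideal is the whole ring.
Run Buchberger on G together with r (pairs among the g_i already reduce to 0 since G is a Gröbner basis):
g_1 = y^3 + 7/4xy + 7/6y^2 + 11/12yz + 49/24x - 41/24y + 5/12z - 5/3, LT = y^3.
g_2 = y^2z + 7/4xz + 11/4y - 5/4z + 5/4, LT = y^2z.
g_3 = z^2 - 3y - 1/2z - 7/2, LT = z^2.
r = -11x^2z - xyz - 8xz - 1/3y - 5z, LT = x^2z.

S(g_2,r): lcm = x^2y^2z. S = -1/11xy^3z + 7/4x^3z - 8/11xy^2z + 11/4x^2y - 1/33y^3 - 5/4x^2z - 5/11y^2z + 5/4x^2.
  reduce S modulo (g_1, g_2, g_3, r):
  remainder 11/4x^2y + 1/4xy^2 + 5/4x^2 + 93/44xy + 7/198y^2 + 1/36yz + 769/792x + 89/72y + 5/396z + 205/396 ≠ 0; add m_5 = 11/4x^2y + 1/4xy^2 + 5/4x^2 + 93/44xy + 7/198y^2 + 1/36yz + 769/792x + 89/72y + 5/396z + 205/396 to the basis.

S(g_3,r): lcm = x^2z^2. S = -1/11xyz^2 - 3x^2y - 1/2x^2z - 8/11xz^2 - 7/2x^2 - 1/33yz - 5/11z^2.
  reduce S modulo (g_1, g_2, g_3, r, m_5):
  remainder -47/22x^2 - 47/242xy + 14/363y^2 - 1079/726x + 5/363z - 745/726 ≠ 0; add m_6 = -47/22x^2 - 47/242xy + 14/363y^2 - 1079/726x + 5/363z - 745/726 to the basis.

The other S-polynomials (S(g_1,g_2), S(g_1,g_3), S(g_1,r), S(g_2,g_3), S(g_1,m_5), S(g_2,m_5), S(g_3,m_5), S(r,m_5), S(g_1,m_6), S(g_2,m_6), S(g_3,m_6), S(r,m_6), S(m_5,m_6)) all reduce to 0 modulo the current basis, so we have a Gröbner basis.
Inter-reduce: drop elements whose leading term is divisible by another's, tail-reduce, and make monic.
Reduced Gröbner basis: {y^3 + 7/4xy + 7/6y^2 + 11/12yz + 49/24x - 41/24y + 5/12z - 5/3, y^2z + 7/4xz + 11/4y - 5/4z + 5/4, x^2 + 1/11xy - 28/1551y^2 + 1079/1551x - 10/1551z + 745/1551, z^2 - 3y - 1/2z - 7/2}.
The reduced Gröbner basis of I + (p) is {y^3 + 7/4xy + 7/6y^2 + 11/12yz + 49/24x - 41/24y + 5/12z - 5/3, y^2z + 7/4xz + 11/4y - 5/4z + 5/4, x^2 + 1/11xy - 28/1551y^2 + 1079/1551x - 10/1551z + 745/1551, z^2 - 3y - 1/2z - 7/2} ≠ {1}, a proper ideal, so the enlarged system stays consistent: p is independent of I, with normal form -11x^2z - xyz - 8xz - 1/3y - 5z.

2y^3z - 11x^2z + 5/2xyz + 11/2y^2 - 8xz - 5/2yz + 13/6y - 5z is independent of I; its normal form modulo I is -11x^2z - xyz - 8xz - 1/3y - 5z.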